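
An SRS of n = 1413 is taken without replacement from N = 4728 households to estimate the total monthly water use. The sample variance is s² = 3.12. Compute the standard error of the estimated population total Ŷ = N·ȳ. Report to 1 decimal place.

186.0

Var(Ŷ) = N²·Var(ȳ) = N²·(1 − n/N)·s²/n.
f = 1413/4728 = 0.29885787; Var(ȳ) = 0.70114213·3.12/1413 = 0.0015481695.
Var(Ŷ) = 4728² · 0.0015481695 = 34607.756.
SE(Ŷ) = √(34607.756) = 186.0.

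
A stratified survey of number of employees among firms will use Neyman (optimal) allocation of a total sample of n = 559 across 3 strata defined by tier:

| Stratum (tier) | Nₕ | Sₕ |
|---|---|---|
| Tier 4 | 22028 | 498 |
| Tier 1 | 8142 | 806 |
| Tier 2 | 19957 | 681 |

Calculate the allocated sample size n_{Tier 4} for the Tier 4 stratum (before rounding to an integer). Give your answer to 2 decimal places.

197.03

Neyman allocation: nₕ = n·NₕSₕ / Σⱼ NⱼSⱼ.
Σ NⱼSⱼ = 22028·498 + 8142·806 + 19957·681 = 3.1123113 × 10^7.
n_{Tier 4} = 559·22028·498 / (3.1123113 × 10^7) = 197.03.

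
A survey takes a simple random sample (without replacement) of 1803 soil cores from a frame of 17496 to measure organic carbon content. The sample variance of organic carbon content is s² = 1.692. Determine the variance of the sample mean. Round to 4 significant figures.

Under SRS without replacement, Var(ȳ) = (1 − f)·s²/n with f = n/N = 1803/17496 = 0.10305213.
Var(ȳ) = (1 − 0.10305213)·1.692/1803 = 0.89694787·9.3843594 × 10^-4 = 8.4172812 × 10^-4.

8.417 × 10^-4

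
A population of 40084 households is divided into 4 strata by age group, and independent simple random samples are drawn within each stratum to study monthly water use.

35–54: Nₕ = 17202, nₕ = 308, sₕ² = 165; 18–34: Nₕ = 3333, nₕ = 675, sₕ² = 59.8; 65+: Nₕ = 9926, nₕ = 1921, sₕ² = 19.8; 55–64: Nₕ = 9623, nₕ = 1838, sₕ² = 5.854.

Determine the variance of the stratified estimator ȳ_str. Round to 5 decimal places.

Var(ȳ_str) = Σₕ Wₕ²(1 − fₕ)sₕ²/nₕ with Wₕ = Nₕ/N, N = 40084.
35–54: Wₕ = 0.42914879; term = 0.42914879²·(1 − 0.01790489)·165/308 = 0.096895265.
18–34: Wₕ = 0.08315038; term = 0.08315038²·(1 − 0.20252025)·59.8/675 = 4.8847866 × 10^-4.
65+: Wₕ = 0.24762998; term = 0.24762998²·(1 − 0.19353214)·19.8/1921 = 5.0971959 × 10^-4.
55–64: Wₕ = 0.24007085; term = 0.24007085²·(1 − 0.19100073)·5.854/1838 = 1.4850265 × 10^-4.
Sum = 0.098041966.

0.09804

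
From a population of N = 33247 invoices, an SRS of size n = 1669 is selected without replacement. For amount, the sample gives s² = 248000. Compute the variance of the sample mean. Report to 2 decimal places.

141.13

Under SRS without replacement, Var(ȳ) = (1 − f)·s²/n with f = n/N = 1669/33247 = 0.05020002.
Var(ȳ) = (1 − 0.05020002)·248000/1669 = 0.94979998·148.59197 = 141.13265.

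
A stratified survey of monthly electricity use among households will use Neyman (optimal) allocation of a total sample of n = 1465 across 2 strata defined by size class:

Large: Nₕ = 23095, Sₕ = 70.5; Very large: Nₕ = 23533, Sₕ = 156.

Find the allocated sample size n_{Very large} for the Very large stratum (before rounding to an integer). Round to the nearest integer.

Neyman allocation: nₕ = n·NₕSₕ / Σⱼ NⱼSⱼ.
Σ NⱼSⱼ = 23095·70.5 + 23533·156 = 5.2993455 × 10^6.
n_{Very large} = 1465·23533·156 / (5.2993455 × 10^6) = 1015.

1015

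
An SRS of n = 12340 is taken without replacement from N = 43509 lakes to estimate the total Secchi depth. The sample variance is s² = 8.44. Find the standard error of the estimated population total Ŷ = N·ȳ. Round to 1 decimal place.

Var(Ŷ) = N²·Var(ȳ) = N²·(1 − n/N)·s²/n.
f = 12340/43509 = 0.28361948; Var(ȳ) = 0.71638052·8.44/12340 = 4.8997177 × 10^-4.
Var(Ŷ) = 43509² · (4.8997177 × 10^-4) = 927532.77.
SE(Ŷ) = √(927532.77) = 963.1.

963.1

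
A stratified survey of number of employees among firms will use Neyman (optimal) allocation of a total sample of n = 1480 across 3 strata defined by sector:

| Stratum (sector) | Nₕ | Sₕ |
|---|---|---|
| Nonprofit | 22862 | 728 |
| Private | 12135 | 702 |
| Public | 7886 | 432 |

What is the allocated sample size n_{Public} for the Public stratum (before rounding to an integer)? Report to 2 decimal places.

176.48

Neyman allocation: nₕ = n·NₕSₕ / Σⱼ NⱼSⱼ.
Σ NⱼSⱼ = 22862·728 + 12135·702 + 7886·432 = 2.8569058 × 10^7.
n_{Public} = 1480·7886·432 / (2.8569058 × 10^7) = 176.48.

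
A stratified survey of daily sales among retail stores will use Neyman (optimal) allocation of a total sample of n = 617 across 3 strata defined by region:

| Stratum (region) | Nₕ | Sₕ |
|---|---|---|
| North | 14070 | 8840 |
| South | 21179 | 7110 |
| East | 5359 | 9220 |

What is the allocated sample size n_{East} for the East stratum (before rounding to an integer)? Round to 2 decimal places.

Neyman allocation: nₕ = n·NₕSₕ / Σⱼ NⱼSⱼ.
Σ NⱼSⱼ = 14070·8840 + 21179·7110 + 5359·9220 = 3.2437147 × 10^8.
n_{East} = 617·5359·9220 / (3.2437147 × 10^8) = 93.98.

93.98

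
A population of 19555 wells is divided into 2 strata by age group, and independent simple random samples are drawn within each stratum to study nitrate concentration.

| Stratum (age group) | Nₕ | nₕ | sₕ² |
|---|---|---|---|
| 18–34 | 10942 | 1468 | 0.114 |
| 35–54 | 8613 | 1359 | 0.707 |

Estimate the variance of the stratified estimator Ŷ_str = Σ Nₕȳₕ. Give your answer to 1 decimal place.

40553.9

Var(Ŷ_str) = Σₕ Nₕ²(1 − fₕ)sₕ²/nₕ.
18–34: 10942²·(1 − 1468/10942)·0.114/1468 = 8050.2411.
35–54: 8613²·(1 − 1359/8613)·0.707/1359 = 32503.637.
Sum = 40553.878.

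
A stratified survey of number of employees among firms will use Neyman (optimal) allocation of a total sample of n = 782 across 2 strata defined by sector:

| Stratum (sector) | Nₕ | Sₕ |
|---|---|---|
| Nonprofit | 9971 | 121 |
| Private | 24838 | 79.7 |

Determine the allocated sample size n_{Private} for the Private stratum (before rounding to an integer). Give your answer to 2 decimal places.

Neyman allocation: nₕ = n·NₕSₕ / Σⱼ NⱼSⱼ.
Σ NⱼSⱼ = 9971·121 + 24838·79.7 = 3.1860796 × 10^6.
n_{Private} = 782·24838·79.7 / (3.1860796 × 10^6) = 485.88.

485.88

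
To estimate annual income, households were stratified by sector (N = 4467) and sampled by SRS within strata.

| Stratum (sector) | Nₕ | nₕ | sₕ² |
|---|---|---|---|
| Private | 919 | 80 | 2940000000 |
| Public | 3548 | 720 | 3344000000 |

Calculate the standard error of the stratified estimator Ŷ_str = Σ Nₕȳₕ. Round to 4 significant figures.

Var(Ŷ_str) = Σₕ Nₕ²(1 − fₕ)sₕ²/nₕ.
Private: 919²·(1 − 80/919)·2940000000/80 = 2.8335757 × 10^13.
Public: 3548²·(1 − 720/3548)·3344000000/720 = 4.6601167 × 10^13.
Sum = 7.4936924 × 10^13.
SE = √(7.4936924 × 10^13) = 8.657 × 10^6.

8.657 × 10^6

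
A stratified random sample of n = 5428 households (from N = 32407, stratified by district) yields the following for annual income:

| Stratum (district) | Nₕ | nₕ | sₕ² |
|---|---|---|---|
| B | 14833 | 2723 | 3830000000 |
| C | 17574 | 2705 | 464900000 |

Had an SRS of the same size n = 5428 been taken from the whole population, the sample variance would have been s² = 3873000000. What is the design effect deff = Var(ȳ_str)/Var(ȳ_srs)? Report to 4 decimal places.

Var(ȳ_str) = Σ Wₕ²(1−fₕ)sₕ²/nₕ with Wₕ = Nₕ/32407:
  B: (14833/32407)²·(1−2723/14833)·3830000000/2723 = 240572.85
  C: (17574/32407)²·(1−2705/17574)·464900000/2705 = 42762.885
  → Var(ȳ_str) = 283335.74.
Var(ȳ_srs) = (1 − 5428/32407)·3873000000/5428 = 594011.26.
deff = 283335.74 / 594011.26 = 0.4770.

0.4770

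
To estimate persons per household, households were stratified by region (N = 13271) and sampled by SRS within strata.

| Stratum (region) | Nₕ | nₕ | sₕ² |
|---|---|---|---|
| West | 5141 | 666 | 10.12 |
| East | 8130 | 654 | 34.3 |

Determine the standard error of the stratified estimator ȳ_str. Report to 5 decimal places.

Var(ȳ_str) = Σₕ Wₕ²(1 − fₕ)sₕ²/nₕ with Wₕ = Nₕ/N, N = 13271.
West: Wₕ = 0.38738603; term = 0.38738603²·(1 − 0.12954678)·10.12/666 = 0.0019849046.
East: Wₕ = 0.61261397; term = 0.61261397²·(1 − 0.08044280)·34.3/654 = 0.018099597.
Sum = 0.020084502.
SE = √(0.020084502) = 0.14172.

0.14172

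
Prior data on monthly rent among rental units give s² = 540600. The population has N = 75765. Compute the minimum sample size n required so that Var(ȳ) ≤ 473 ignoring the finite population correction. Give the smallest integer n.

Without fpc, n₀ = s²/D = 540600/473 = 1142.9175.
Rounding up, n = 1143.

1143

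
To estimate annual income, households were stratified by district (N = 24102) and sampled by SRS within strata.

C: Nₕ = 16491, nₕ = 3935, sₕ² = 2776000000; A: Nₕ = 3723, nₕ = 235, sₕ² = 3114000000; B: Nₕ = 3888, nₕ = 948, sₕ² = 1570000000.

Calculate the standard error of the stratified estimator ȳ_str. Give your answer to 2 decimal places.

Var(ȳ_str) = Σₕ Wₕ²(1 − fₕ)sₕ²/nₕ with Wₕ = Nₕ/N, N = 24102.
C: Wₕ = 0.68421708; term = 0.68421708²·(1 − 0.23861500)·2776000000/3935 = 251458.81.
A: Wₕ = 0.15446851; term = 0.15446851²·(1 − 0.06312114)·3114000000/235 = 296219.81.
B: Wₕ = 0.16131441; term = 0.16131441²·(1 − 0.24382716)·1570000000/948 = 32588.077.
Sum = 580266.7.
SE = √(580266.7) = 761.75.

761.75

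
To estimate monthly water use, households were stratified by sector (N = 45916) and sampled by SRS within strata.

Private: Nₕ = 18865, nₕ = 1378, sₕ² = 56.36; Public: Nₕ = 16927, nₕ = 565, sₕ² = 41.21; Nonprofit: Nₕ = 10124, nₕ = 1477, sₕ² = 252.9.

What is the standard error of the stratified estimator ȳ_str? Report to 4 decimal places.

Var(ȳ_str) = Σₕ Wₕ²(1 − fₕ)sₕ²/nₕ with Wₕ = Nₕ/N, N = 45916.
Private: Wₕ = 0.41085896; term = 0.41085896²·(1 − 0.07304532)·56.36/1378 = 0.006399791.
Public: Wₕ = 0.36865145; term = 0.36865145²·(1 − 0.03337863)·41.21/565 = 0.0095816975.
Nonprofit: Wₕ = 0.22048959; term = 0.22048959²·(1 − 0.14589095)·252.9/1477 = 0.0071098074.
Sum = 0.023091296.
SE = √(0.023091296) = 0.1520.

0.1520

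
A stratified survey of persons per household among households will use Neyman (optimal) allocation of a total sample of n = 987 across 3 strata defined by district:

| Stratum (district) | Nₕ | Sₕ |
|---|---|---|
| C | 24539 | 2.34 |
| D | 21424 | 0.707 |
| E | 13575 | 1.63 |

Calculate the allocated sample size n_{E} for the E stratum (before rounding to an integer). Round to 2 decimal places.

Neyman allocation: nₕ = n·NₕSₕ / Σⱼ NⱼSⱼ.
Σ NⱼSⱼ = 24539·2.34 + 21424·0.707 + 13575·1.63 = 94695.278.
n_{E} = 987·13575·1.63 / 94695.278 = 230.63.

230.63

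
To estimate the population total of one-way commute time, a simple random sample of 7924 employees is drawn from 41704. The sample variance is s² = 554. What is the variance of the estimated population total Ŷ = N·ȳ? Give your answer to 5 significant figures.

9.8492 × 10^7

Var(Ŷ) = N²·Var(ȳ) = N²·(1 − n/N)·s²/n.
f = 7924/41704 = 0.19000575; Var(ȳ) = 0.80999425·554/7924 = 0.056630087.
Var(Ŷ) = 41704² · 0.056630087 = 9.8492385 × 10^7.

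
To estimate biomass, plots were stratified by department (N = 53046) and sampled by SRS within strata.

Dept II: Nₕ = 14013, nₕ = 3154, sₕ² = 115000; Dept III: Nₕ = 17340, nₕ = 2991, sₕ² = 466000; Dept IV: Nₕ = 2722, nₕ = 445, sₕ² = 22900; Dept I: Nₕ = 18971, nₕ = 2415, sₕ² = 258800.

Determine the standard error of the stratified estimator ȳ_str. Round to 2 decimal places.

Var(ȳ_str) = Σₕ Wₕ²(1 − fₕ)sₕ²/nₕ with Wₕ = Nₕ/N, N = 53046.
Dept II: Wₕ = 0.26416695; term = 0.26416695²·(1 − 0.22507671)·115000/3154 = 1.9717499.
Dept III: Wₕ = 0.32688610; term = 0.32688610²·(1 − 0.17249135)·466000/2991 = 13.776375.
Dept IV: Wₕ = 0.05131395; term = 0.05131395²·(1 − 0.16348273)·22900/445 = 0.11334995.
Dept I: Wₕ = 0.35763300; term = 0.35763300²·(1 − 0.12729956)·258800/2415 = 11.961551.
Sum = 27.823026.
SE = √(27.823026) = 5.27.

5.27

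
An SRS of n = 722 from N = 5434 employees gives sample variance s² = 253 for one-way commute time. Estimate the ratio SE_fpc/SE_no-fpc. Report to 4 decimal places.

0.9312

f = n/N = 722/5434 = 0.13286713.
SE_no-fpc = √(s²/n) = 0.59195905; SE_fpc = √((1−f)s²/n) = 0.55123208.
Ratio = √(1−f) = 0.93119969.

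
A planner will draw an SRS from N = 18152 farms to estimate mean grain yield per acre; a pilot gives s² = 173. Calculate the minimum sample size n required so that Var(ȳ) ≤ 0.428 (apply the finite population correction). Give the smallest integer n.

396

Without fpc, n₀ = s²/D = 173/0.428 = 404.2056.
With fpc, (1 − n/N)·s²/n ≤ D requires n ≥ n₀/(1 + n₀/N) = 404.2056/(1 + 404.2056/18152) = 395.4009.
Rounding up, n = 396.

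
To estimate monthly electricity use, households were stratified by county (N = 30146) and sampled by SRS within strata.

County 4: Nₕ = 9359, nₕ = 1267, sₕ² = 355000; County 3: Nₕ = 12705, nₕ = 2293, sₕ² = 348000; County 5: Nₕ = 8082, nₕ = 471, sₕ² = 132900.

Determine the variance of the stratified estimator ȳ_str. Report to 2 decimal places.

64.54

Var(ȳ_str) = Σₕ Wₕ²(1 − fₕ)sₕ²/nₕ with Wₕ = Nₕ/N, N = 30146.
County 4: Wₕ = 0.31045578; term = 0.31045578²·(1 − 0.13537771)·355000/1267 = 23.349505.
County 3: Wₕ = 0.42144895; term = 0.42144895²·(1 − 0.18048013)·348000/2293 = 22.091471.
County 5: Wₕ = 0.26809527; term = 0.26809527²·(1 − 0.05827765)·132900/471 = 19.098764.
Sum = 64.53974.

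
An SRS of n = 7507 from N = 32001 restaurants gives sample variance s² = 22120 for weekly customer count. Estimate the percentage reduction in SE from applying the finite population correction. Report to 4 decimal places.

12.5121

f = n/N = 7507/32001 = 0.23458642.
SE_no-fpc = √(s²/n) = 1.7165614; SE_fpc = √((1−f)s²/n) = 1.5017839.
Ratio = √(1−f) = 0.87487918. Reduction = 100·(1 − 0.87487918) = 12.5121%.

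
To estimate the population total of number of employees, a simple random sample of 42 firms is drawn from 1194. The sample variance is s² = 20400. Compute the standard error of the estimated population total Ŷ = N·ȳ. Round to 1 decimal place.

Var(Ŷ) = N²·Var(ȳ) = N²·(1 − n/N)·s²/n.
f = 42/1194 = 0.03517588; Var(ȳ) = 0.96482412·20400/42 = 468.62886.
Var(Ŷ) = 1194² · 468.62886 = 6.6809417 × 10^8.
SE(Ŷ) = √(6.6809417 × 10^8) = 25847.5.

25847.5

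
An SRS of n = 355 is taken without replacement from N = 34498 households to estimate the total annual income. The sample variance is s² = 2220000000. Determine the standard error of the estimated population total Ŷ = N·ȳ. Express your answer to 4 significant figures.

8.582 × 10^7

Var(Ŷ) = N²·Var(ȳ) = N²·(1 − n/N)·s²/n.
f = 355/34498 = 0.01029045; Var(ȳ) = 0.98970955·2220000000/355 = 6.1891696 × 10^6.
Var(Ŷ) = 34498² · (6.1891696 × 10^6) = 7.365805 × 10^15.
SE(Ŷ) = √(7.365805 × 10^15) = 8.582 × 10^7.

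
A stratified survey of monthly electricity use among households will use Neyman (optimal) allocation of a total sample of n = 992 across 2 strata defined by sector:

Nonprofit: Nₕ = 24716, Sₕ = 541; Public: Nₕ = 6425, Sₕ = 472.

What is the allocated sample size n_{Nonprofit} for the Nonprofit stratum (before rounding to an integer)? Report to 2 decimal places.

Neyman allocation: nₕ = n·NₕSₕ / Σⱼ NⱼSⱼ.
Σ NⱼSⱼ = 24716·541 + 6425·472 = 1.6403956 × 10^7.
n_{Nonprofit} = 992·24716·541 / (1.6403956 × 10^7) = 808.61.

808.61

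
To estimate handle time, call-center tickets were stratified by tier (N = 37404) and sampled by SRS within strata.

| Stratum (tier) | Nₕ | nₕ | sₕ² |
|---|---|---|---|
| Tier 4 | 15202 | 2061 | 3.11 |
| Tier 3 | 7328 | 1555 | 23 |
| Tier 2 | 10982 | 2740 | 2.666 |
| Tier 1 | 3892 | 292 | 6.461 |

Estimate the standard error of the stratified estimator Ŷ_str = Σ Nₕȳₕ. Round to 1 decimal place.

1151.2

Var(Ŷ_str) = Σₕ Nₕ²(1 − fₕ)sₕ²/nₕ.
Tier 4: 15202²·(1 − 2061/15202)·3.11/2061 = 301447.4.
Tier 3: 7328²·(1 − 1555/7328)·23/1555 = 625726.37.
Tier 2: 10982²·(1 − 2740/10982)·2.666/2740 = 88069.115.
Tier 1: 3892²·(1 − 292/3892)·6.461/292 = 310021.79.
Sum = 1.3252647 × 10^6.
SE = √(1.3252647 × 10^6) = 1151.2.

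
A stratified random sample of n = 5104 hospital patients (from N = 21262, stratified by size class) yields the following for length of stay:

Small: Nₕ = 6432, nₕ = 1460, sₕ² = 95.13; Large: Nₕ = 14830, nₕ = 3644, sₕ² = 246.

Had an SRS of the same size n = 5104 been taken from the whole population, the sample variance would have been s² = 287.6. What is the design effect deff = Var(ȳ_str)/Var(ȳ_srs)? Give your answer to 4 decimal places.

Var(ȳ_str) = Σ Wₕ²(1−fₕ)sₕ²/nₕ with Wₕ = Nₕ/21262:
  Small: (6432/21262)²·(1−1460/6432)·95.13/1460 = 0.0046092851
  Large: (14830/21262)²·(1−3644/14830)·246/3644 = 0.024772194
  → Var(ȳ_str) = 0.029381479.
Var(ȳ_srs) = (1 − 5104/21262)·287.6/5104 = 0.042821483.
deff = 0.029381479 / 0.042821483 = 0.6861.

0.6861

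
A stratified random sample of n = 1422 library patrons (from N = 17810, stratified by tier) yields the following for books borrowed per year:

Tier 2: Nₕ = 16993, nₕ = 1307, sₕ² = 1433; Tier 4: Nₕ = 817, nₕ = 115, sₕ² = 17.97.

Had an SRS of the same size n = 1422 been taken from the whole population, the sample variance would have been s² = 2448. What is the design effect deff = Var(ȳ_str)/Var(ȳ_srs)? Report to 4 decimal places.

Var(ȳ_str) = Σ Wₕ²(1−fₕ)sₕ²/nₕ with Wₕ = Nₕ/17810:
  Tier 2: (16993/17810)²·(1−1307/16993)·1433/1307 = 0.92135083
  Tier 4: (817/17810)²·(1−115/817)·17.97/115 = 2.8254106 × 10^-4
  → Var(ȳ_str) = 0.92163337.
Var(ȳ_srs) = (1 − 1422/17810)·2448/1422 = 1.5840681.
deff = 0.92163337 / 1.5840681 = 0.5818.

0.5818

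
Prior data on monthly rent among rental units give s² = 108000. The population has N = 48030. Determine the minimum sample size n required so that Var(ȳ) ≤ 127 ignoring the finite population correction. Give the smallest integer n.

851

Without fpc, n₀ = s²/D = 108000/127 = 850.3937.
Rounding up, n = 851.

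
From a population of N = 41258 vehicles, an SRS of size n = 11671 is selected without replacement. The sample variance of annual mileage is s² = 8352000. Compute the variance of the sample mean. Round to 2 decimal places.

Under SRS without replacement, Var(ȳ) = (1 − f)·s²/n with f = n/N = 11671/41258 = 0.28287847.
Var(ȳ) = (1 − 0.28287847)·8352000/11671 = 0.71712153·715.61991 = 513.18645.

513.19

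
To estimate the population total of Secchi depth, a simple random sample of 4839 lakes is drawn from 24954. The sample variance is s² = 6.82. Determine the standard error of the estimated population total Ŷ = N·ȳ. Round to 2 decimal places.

Var(Ŷ) = N²·Var(ȳ) = N²·(1 − n/N)·s²/n.
f = 4839/24954 = 0.19391681; Var(ȳ) = 0.80608319·6.82/4839 = 0.0011360792.
Var(Ŷ) = 24954² · 0.0011360792 = 707438.92.
SE(Ŷ) = √(707438.92) = 841.09.

841.09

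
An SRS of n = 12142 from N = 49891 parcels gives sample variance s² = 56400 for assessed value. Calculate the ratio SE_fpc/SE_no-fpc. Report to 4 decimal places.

f = n/N = 12142/49891 = 0.24337055.
SE_no-fpc = √(s²/n) = 2.155234; SE_fpc = √((1−f)s²/n) = 1.8747185.
Ratio = √(1−f) = 0.86984450.

0.8698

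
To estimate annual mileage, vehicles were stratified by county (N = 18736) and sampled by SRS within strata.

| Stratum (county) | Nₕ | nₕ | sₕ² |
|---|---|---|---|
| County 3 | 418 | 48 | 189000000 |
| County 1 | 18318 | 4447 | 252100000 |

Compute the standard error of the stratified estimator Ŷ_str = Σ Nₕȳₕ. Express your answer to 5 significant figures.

Var(Ŷ_str) = Σₕ Nₕ²(1 − fₕ)sₕ²/nₕ.
County 3: 418²·(1 − 48/418)·189000000/48 = 6.0897375 × 10^11.
County 1: 18318²·(1 − 4447/18318)·252100000/4447 = 1.440428 × 10^13.
Sum = 1.5013254 × 10^13.
SE = √(1.5013254 × 10^13) = 3.8747 × 10^6.

3.8747 × 10^6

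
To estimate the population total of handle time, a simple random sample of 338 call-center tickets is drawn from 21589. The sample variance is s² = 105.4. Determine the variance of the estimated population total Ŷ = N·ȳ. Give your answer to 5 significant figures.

1.4307 × 10^8

Var(Ŷ) = N²·Var(ȳ) = N²·(1 − n/N)·s²/n.
f = 338/21589 = 0.01565612; Var(ȳ) = 0.98434388·105.4/338 = 0.3069522.
Var(Ŷ) = 21589² · 0.3069522 = 1.4306579 × 10^8.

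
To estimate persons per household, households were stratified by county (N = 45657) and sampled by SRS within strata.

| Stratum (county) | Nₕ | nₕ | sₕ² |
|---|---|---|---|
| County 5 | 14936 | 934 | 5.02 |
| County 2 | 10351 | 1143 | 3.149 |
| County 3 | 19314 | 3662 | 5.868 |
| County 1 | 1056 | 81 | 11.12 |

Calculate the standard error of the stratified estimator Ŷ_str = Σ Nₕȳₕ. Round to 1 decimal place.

Var(Ŷ_str) = Σₕ Nₕ²(1 − fₕ)sₕ²/nₕ.
County 5: 14936²·(1 − 934/14936)·5.02/934 = 1.1240386 × 10^6.
County 2: 10351²·(1 − 1143/10351)·3.149/1143 = 262587.5.
County 3: 19314²·(1 − 3662/19314)·5.868/3662 = 484410.82.
County 1: 1056²·(1 − 81/1056)·11.12/81 = 141347.56.
Sum = 2.0123845 × 10^6.
SE = √(2.0123845 × 10^6) = 1418.6.

1418.6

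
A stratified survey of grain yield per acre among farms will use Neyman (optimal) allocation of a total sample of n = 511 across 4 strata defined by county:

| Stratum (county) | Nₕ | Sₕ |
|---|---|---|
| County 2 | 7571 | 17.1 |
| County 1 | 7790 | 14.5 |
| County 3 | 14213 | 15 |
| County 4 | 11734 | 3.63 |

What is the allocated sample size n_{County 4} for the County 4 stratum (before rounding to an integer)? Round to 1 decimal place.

43.7

Neyman allocation: nₕ = n·NₕSₕ / Σⱼ NⱼSⱼ.
Σ NⱼSⱼ = 7571·17.1 + 7790·14.5 + 14213·15 + 11734·3.63 = 498208.52.
n_{County 4} = 511·11734·3.63 / 498208.52 = 43.7.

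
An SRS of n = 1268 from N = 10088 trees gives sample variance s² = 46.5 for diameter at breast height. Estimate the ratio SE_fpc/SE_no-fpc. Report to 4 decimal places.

0.9350

f = n/N = 1268/10088 = 0.12569389.
SE_no-fpc = √(s²/n) = 0.19149915; SE_fpc = √((1−f)s²/n) = 0.17906001.
Ratio = √(1−f) = 0.93504337.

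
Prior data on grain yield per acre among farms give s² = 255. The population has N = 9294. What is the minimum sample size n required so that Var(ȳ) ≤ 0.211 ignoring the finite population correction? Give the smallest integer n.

1209

Without fpc, n₀ = s²/D = 255/0.211 = 1208.5308.
Rounding up, n = 1209.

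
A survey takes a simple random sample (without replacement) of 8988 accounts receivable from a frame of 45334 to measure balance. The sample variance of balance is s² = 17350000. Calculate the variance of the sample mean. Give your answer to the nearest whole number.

1548

Under SRS without replacement, Var(ȳ) = (1 − f)·s²/n with f = n/N = 8988/45334 = 0.19826179.
Var(ȳ) = (1 − 0.19826179)·17350000/8988 = 0.80173821·1930.3516 = 1547.6366.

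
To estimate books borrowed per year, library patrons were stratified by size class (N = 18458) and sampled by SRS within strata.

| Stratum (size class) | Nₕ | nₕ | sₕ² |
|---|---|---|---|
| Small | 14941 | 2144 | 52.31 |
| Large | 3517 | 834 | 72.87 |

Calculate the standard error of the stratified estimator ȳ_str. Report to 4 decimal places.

Var(ȳ_str) = Σₕ Wₕ²(1 − fₕ)sₕ²/nₕ with Wₕ = Nₕ/N, N = 18458.
Small: Wₕ = 0.80945931; term = 0.80945931²·(1 − 0.14349776)·52.31/2144 = 0.013692366.
Large: Wₕ = 0.19054069; term = 0.19054069²·(1 − 0.23713392)·72.87/834 = 0.0024199505.
Sum = 0.016112317.
SE = √(0.016112317) = 0.1269.

0.1269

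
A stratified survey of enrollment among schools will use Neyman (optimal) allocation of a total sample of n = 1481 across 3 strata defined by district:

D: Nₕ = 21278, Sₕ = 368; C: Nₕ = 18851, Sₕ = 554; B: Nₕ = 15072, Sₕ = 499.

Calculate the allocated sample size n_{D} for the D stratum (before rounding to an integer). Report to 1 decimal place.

449.6

Neyman allocation: nₕ = n·NₕSₕ / Σⱼ NⱼSⱼ.
Σ NⱼSⱼ = 21278·368 + 18851·554 + 15072·499 = 2.5794686 × 10^7.
n_{D} = 1481·21278·368 / (2.5794686 × 10^7) = 449.6.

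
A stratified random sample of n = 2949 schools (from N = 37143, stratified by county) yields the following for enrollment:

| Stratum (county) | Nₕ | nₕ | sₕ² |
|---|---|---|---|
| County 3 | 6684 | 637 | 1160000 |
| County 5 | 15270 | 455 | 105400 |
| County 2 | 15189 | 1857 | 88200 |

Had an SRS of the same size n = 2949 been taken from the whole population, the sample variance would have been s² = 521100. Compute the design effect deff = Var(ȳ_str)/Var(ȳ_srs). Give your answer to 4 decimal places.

Var(ȳ_str) = Σ Wₕ²(1−fₕ)sₕ²/nₕ with Wₕ = Nₕ/37143:
  County 3: (6684/37143)²·(1−637/6684)·1160000/637 = 53.350809
  County 5: (15270/37143)²·(1−455/15270)·105400/455 = 37.985334
  County 2: (15189/37143)²·(1−1857/15189)·88200/1857 = 6.9715157
  → Var(ȳ_str) = 98.307659.
Var(ȳ_srs) = (1 − 2949/37143)·521100/2949 = 162.67441.
deff = 98.307659 / 162.67441 = 0.6043.

0.6043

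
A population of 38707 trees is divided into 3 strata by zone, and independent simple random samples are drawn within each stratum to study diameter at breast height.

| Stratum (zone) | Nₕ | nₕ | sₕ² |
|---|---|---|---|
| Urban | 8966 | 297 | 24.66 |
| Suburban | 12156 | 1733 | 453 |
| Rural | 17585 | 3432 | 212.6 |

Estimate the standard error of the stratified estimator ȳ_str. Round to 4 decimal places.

0.1916

Var(ȳ_str) = Σₕ Wₕ²(1 − fₕ)sₕ²/nₕ with Wₕ = Nₕ/N, N = 38707.
Urban: Wₕ = 0.23163769; term = 0.23163769²·(1 − 0.03312514)·24.66/297 = 0.0043075005.
Suburban: Wₕ = 0.31405172; term = 0.31405172²·(1 − 0.14256334)·453/1733 = 0.022105688.
Rural: Wₕ = 0.45431059; term = 0.45431059²·(1 − 0.19516633)·212.6/3432 = 0.010290295.
Sum = 0.036703484.
SE = √(0.036703484) = 0.1916.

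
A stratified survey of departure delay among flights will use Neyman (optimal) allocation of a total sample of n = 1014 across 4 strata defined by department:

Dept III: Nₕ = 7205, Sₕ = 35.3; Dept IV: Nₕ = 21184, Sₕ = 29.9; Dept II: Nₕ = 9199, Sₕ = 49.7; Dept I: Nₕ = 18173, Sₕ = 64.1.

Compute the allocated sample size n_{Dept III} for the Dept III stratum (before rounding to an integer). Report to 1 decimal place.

102.8

Neyman allocation: nₕ = n·NₕSₕ / Σⱼ NⱼSⱼ.
Σ NⱼSⱼ = 7205·35.3 + 21184·29.9 + 9199·49.7 + 18173·64.1 = 2.5098177 × 10^6.
n_{Dept III} = 1014·7205·35.3 / (2.5098177 × 10^6) = 102.8.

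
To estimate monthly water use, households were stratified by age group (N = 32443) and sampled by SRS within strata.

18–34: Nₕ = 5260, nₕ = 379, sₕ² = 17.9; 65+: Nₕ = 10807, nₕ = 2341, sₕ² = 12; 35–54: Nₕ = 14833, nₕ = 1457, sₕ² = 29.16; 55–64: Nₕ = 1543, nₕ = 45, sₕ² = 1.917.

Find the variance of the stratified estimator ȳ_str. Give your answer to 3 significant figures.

0.00546

Var(ȳ_str) = Σₕ Wₕ²(1 − fₕ)sₕ²/nₕ with Wₕ = Nₕ/N, N = 32443.
18–34: Wₕ = 0.16213051; term = 0.16213051²·(1 − 0.07205323)·17.9/379 = 0.0011520368.
65+: Wₕ = 0.33310730; term = 0.33310730²·(1 − 0.21661886)·12/2341 = 4.4557543 × 10^-4.
35–54: Wₕ = 0.45720186; term = 0.45720186²·(1 − 0.09822693)·29.16/1457 = 0.0037726039.
55–64: Wₕ = 0.04756034; term = 0.04756034²·(1 − 0.02916397)·1.917/45 = 9.355033 × 10^-5.
Sum = 0.0054637665.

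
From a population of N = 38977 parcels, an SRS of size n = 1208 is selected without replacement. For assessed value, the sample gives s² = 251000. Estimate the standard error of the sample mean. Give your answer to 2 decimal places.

Under SRS without replacement, Var(ȳ) = (1 − f)·s²/n with f = n/N = 1208/38977 = 0.03099264.
Var(ȳ) = (1 − 0.03099264)·251000/1208 = 0.96900736·207.78146 = 201.34176.
SE(ȳ) = √(201.34176) = 14.19.

14.19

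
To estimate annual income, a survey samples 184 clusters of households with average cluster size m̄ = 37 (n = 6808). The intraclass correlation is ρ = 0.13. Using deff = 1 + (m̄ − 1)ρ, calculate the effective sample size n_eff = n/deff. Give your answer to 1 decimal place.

deff = 1 + (37 − 1)·0.13 = 1 + 4.68 = 5.68.
n_eff = 6808 / 5.68 = 1198.6.

1198.6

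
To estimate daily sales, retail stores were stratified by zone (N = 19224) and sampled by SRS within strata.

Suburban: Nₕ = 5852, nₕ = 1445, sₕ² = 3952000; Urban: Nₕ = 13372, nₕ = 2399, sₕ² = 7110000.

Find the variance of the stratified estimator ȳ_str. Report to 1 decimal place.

1367.6

Var(ȳ_str) = Σₕ Wₕ²(1 − fₕ)sₕ²/nₕ with Wₕ = Nₕ/N, N = 19224.
Suburban: Wₕ = 0.30441115; term = 0.30441115²·(1 − 0.24692413)·3952000/1445 = 190.85737.
Urban: Wₕ = 0.69558885; term = 0.69558885²·(1 − 0.17940473)·7110000/2399 = 1176.7212.
Sum = 1367.5786.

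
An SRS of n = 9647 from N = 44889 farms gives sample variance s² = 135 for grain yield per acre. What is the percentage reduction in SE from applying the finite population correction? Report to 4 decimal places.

11.3946

f = n/N = 9647/44889 = 0.21490788.
SE_no-fpc = √(s²/n) = 0.11829619; SE_fpc = √((1−f)s²/n) = 0.10481684.
Ratio = √(1−f) = 0.88605424. Reduction = 100·(1 − 0.88605424) = 11.3946%.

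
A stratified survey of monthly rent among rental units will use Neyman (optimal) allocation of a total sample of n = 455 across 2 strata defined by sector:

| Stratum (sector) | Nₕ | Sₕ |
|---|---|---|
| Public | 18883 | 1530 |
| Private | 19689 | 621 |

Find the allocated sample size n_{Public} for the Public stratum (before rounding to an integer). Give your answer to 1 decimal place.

319.7

Neyman allocation: nₕ = n·NₕSₕ / Σⱼ NⱼSⱼ.
Σ NⱼSⱼ = 18883·1530 + 19689·621 = 4.1117859 × 10^7.
n_{Public} = 455·18883·1530 / (4.1117859 × 10^7) = 319.7.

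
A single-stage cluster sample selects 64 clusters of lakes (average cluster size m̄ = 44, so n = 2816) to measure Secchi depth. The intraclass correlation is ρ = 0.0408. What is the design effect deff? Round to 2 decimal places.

2.75

deff = 1 + (44 − 1)·0.0408 = 1 + 1.7544 = 2.7544.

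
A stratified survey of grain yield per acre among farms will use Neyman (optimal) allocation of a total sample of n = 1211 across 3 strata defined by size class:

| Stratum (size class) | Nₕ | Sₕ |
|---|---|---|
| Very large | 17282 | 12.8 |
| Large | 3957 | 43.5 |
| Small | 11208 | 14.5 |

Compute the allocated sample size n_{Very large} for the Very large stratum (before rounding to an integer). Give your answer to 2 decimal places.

481.93

Neyman allocation: nₕ = n·NₕSₕ / Σⱼ NⱼSⱼ.
Σ NⱼSⱼ = 17282·12.8 + 3957·43.5 + 11208·14.5 = 555855.1.
n_{Very large} = 1211·17282·12.8 / 555855.1 = 481.93.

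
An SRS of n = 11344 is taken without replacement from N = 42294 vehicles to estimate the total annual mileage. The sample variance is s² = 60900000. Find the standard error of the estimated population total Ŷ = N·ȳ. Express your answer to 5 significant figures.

Var(Ŷ) = N²·Var(ȳ) = N²·(1 − n/N)·s²/n.
f = 11344/42294 = 0.26821771; Var(ȳ) = 0.73178229·60900000/11344 = 3928.5562.
Var(Ŷ) = 42294² · 3928.5562 = 7.0273323 × 10^12.
SE(Ŷ) = √(7.0273323 × 10^12) = 2.6509 × 10^6.

2.6509 × 10^6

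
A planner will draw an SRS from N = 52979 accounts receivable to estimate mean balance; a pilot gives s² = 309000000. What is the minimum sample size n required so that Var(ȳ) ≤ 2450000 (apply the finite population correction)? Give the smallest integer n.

Without fpc, n₀ = s²/D = 309000000/2450000 = 126.1224.
With fpc, (1 − n/N)·s²/n ≤ D requires n ≥ n₀/(1 + n₀/N) = 126.1224/(1 + 126.1224/52979) = 125.8229.
Rounding up, n = 126.

126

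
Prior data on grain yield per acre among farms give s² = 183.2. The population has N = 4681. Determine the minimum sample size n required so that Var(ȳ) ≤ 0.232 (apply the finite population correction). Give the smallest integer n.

676

Without fpc, n₀ = s²/D = 183.2/0.232 = 789.6552.
With fpc, (1 − n/N)·s²/n ≤ D requires n ≥ n₀/(1 + n₀/N) = 789.6552/(1 + 789.6552/4681) = 675.6734.
Rounding up, n = 676.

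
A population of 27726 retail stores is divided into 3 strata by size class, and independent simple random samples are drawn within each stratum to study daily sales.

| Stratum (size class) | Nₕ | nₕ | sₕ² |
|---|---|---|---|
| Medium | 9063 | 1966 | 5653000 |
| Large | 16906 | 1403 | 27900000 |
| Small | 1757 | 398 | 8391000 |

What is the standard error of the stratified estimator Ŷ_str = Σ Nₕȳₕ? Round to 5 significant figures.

2.3339 × 10^6

Var(Ŷ_str) = Σₕ Nₕ²(1 − fₕ)sₕ²/nₕ.
Medium: 9063²·(1 − 1966/9063)·5653000/1966 = 1.8494486 × 10^11.
Large: 16906²·(1 − 1403/16906)·27900000/1403 = 5.2119848 × 10^12.
Small: 1757²·(1 − 398/1757)·8391000/398 = 5.0341003 × 10^10.
Sum = 5.4472707 × 10^12.
SE = √(5.4472707 × 10^12) = 2.3339 × 10^6.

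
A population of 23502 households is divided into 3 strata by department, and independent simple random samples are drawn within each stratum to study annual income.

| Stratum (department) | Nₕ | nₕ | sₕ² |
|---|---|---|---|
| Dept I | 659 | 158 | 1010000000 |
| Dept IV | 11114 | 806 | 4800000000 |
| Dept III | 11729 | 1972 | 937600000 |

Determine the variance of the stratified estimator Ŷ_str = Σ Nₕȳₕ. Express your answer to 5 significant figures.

7.3878 × 10^14

Var(Ŷ_str) = Σₕ Nₕ²(1 − fₕ)sₕ²/nₕ.
Dept I: 659²·(1 − 158/659)·1010000000/158 = 2.1105101 × 10^12.
Dept IV: 11114²·(1 − 806/11114)·4800000000/806 = 6.8226171 × 10^14.
Dept III: 11729²·(1 − 1972/11729)·937600000/1972 = 5.4411159 × 10^13.
Sum = 7.3878338 × 10^14.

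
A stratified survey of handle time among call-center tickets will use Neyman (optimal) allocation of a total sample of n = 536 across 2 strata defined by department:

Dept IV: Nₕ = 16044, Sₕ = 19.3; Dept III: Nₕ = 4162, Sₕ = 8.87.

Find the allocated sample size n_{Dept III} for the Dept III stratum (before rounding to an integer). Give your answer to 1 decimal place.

57.1

Neyman allocation: nₕ = n·NₕSₕ / Σⱼ NⱼSⱼ.
Σ NⱼSⱼ = 16044·19.3 + 4162·8.87 = 346566.14.
n_{Dept III} = 536·4162·8.87 / 346566.14 = 57.1.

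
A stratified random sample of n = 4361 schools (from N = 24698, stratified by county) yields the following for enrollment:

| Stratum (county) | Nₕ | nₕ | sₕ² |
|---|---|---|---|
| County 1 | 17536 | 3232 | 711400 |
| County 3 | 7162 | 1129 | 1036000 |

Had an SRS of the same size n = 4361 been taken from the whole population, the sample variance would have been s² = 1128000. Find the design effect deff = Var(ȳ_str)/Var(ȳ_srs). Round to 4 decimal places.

Var(ȳ_str) = Σ Wₕ²(1−fₕ)sₕ²/nₕ with Wₕ = Nₕ/24698:
  County 1: (17536/24698)²·(1−3232/17536)·711400/3232 = 90.512169
  County 3: (7162/24698)²·(1−1129/7162)·1036000/1129 = 64.99948
  → Var(ȳ_str) = 155.51165.
Var(ȳ_srs) = (1 − 4361/24698)·1128000/4361 = 212.98456.
deff = 155.51165 / 212.98456 = 0.7302.

0.7302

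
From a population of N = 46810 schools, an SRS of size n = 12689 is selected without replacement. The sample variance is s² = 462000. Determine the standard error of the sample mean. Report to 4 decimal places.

Under SRS without replacement, Var(ȳ) = (1 − f)·s²/n with f = n/N = 12689/46810 = 0.27107456.
Var(ȳ) = (1 − 0.27107456)·462000/12689 = 0.72892544·36.409489 = 26.539803.
SE(ȳ) = √(26.539803) = 5.1517.

5.1517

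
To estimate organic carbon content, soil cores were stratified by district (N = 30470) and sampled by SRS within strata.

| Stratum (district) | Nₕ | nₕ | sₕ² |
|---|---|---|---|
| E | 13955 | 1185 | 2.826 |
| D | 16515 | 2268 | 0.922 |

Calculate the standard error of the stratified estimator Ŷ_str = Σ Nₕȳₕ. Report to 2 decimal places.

Var(Ŷ_str) = Σₕ Nₕ²(1 − fₕ)sₕ²/nₕ.
E: 13955²·(1 − 1185/13955)·2.826/1185 = 424985.92.
D: 16515²·(1 − 2268/16515)·0.922/2268 = 95651.079.
Sum = 520637.
SE = √(520637) = 721.55.

721.55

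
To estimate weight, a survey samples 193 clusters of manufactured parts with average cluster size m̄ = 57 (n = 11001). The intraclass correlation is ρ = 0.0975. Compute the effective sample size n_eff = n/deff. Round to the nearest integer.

1703

deff = 1 + (57 − 1)·0.0975 = 1 + 5.46 = 6.46.
n_eff = 11001 / 6.46 = 1703.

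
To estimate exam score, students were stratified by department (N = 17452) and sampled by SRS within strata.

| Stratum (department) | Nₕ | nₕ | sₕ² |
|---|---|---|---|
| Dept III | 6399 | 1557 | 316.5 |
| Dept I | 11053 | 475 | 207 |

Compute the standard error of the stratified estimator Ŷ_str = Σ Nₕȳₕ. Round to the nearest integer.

7566

Var(Ŷ_str) = Σₕ Nₕ²(1 − fₕ)sₕ²/nₕ.
Dept III: 6399²·(1 − 1557/6399)·316.5/1557 = 6.2982805 × 10^6.
Dept I: 11053²·(1 − 475/11053)·207/475 = 5.095191 × 10^7.
Sum = 5.7250191 × 10^7.
SE = √(5.7250191 × 10^7) = 7566.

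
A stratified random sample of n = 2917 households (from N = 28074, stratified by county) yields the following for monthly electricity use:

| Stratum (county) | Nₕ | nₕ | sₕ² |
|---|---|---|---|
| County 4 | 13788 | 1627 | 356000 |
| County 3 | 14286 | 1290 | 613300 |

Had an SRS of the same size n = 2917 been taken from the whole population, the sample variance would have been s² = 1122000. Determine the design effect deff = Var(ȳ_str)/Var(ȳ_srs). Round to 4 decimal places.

0.4600

Var(ȳ_str) = Σ Wₕ²(1−fₕ)sₕ²/nₕ with Wₕ = Nₕ/28074:
  County 4: (13788/28074)²·(1−1627/13788)·356000/1627 = 46.550507
  County 3: (14286/28074)²·(1−1290/14286)·613300/1290 = 111.99407
  → Var(ȳ_str) = 158.54458.
Var(ȳ_srs) = (1 − 2917/28074)·1122000/2917 = 344.67595.
deff = 158.54458 / 344.67595 = 0.4600.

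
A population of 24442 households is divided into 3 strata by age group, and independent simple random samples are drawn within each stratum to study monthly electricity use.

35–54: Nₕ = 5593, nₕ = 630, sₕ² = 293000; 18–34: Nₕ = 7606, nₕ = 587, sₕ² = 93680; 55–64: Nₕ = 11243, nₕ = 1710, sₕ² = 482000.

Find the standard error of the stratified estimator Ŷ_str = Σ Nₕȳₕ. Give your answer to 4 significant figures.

Var(Ŷ_str) = Σₕ Nₕ²(1 − fₕ)sₕ²/nₕ.
35–54: 5593²·(1 − 630/5593)·293000/630 = 1.29097 × 10^10.
18–34: 7606²·(1 − 587/7606)·93680/587 = 8.5200147 × 10^9.
55–64: 11243²·(1 − 1710/11243)·482000/1710 = 3.0210835 × 10^10.
Sum = 5.164055 × 10^10.
SE = √(5.164055 × 10^10) = 227200.

227200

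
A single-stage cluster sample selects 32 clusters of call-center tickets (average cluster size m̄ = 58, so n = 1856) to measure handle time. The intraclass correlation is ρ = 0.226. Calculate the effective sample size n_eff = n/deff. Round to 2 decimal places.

133.70

deff = 1 + (58 − 1)·0.226 = 1 + 12.882 = 13.882.
n_eff = 1856 / 13.882 = 133.70.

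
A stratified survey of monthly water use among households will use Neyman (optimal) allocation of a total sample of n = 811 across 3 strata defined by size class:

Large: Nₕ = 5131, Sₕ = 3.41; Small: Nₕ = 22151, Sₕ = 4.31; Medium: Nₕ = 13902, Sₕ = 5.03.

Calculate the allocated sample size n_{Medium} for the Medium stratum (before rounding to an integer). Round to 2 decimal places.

310.07

Neyman allocation: nₕ = n·NₕSₕ / Σⱼ NⱼSⱼ.
Σ NⱼSⱼ = 5131·3.41 + 22151·4.31 + 13902·5.03 = 182894.58.
n_{Medium} = 811·13902·5.03 / 182894.58 = 310.07.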